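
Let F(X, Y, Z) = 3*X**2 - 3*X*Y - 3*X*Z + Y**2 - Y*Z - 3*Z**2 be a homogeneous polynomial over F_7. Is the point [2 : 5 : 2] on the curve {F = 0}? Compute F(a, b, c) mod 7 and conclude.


F(2,5,2) ≡ 1 (mod 7); P is NOT on the curve.

Evaluate F(2, 5, 2) term-by-term (mod 7).
  3*X**2 ↦ 3·4·1·1 = 12
  -3*X*Y ↦ -3·2·5·1 = -30
  -3*X*Z ↦ -3·2·1·2 = -12
  Y**2 ↦ 1·1·25·1 = 25
  -Y*Z ↦ -1·1·5·2 = -10
  -3*Z**2 ↦ -3·1·1·4 = -12
Sum: F(2, 5, 2) = (12) + (-30) + (-12) + (25) + (-10) + (-12) = -27.
Reducing mod 7: -27 ≡ 1 (mod 7).
Since F(a, b, c) ≡ 1 ≠ 0 (mod 7), P does NOT lie on the curve.


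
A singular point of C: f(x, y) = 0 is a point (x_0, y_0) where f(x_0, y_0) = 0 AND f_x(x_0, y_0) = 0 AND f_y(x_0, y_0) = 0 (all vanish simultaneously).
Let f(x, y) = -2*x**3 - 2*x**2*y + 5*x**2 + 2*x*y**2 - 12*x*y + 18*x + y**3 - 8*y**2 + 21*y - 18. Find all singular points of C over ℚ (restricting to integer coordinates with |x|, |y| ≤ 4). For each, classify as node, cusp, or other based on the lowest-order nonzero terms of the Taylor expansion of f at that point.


Singular points: {(0, 3)}; classification: node.

Compute partial derivatives:
  f_x = -6*x**2 - 4*x*y + 10*x + 2*y**2 - 12*y + 18.
  f_y = -2*x**2 + 4*x*y - 12*x + 3*y**2 - 16*y + 21.
Scan x_0 ∈ {−4, ..., 4}. For each x_0, f_y(x_0, y) is a polynomial in y; find its integer roots y ∈ {−4, ..., 4}, then test f_x and f at those candidates.
  x = -4: f_y(-4, y) = 3*y**2 - 32*y + 37; no integer root y with |y| ≤ 4.
  x = -3: f_y(-3, y) = 3*y**2 - 28*y + 39; no integer root y with |y| ≤ 4.
  x = -2: f_y(-2, y) = 3*y**2 - 24*y + 37; no integer root y with |y| ≤ 4.
  x = -1: f_y(-1, y) = 3*y**2 - 20*y + 31; no integer root y with |y| ≤ 4.
  x = 0: f_y(0, y) = 3*y**2 - 16*y + 21; vanishes at y ∈ {3}. (0, 3): f_x = 0, f = 0 — SINGULAR.
  x = 1: f_y(1, y) = 3*y**2 - 12*y + 7; no integer root y with |y| ≤ 4.
  x = 2: f_y(2, y) = 3*y**2 - 8*y - 11; vanishes at y ∈ {-1}. (2, -1): f_x = 36 ≠ 0.
  x = 3: f_y(3, y) = 3*y**2 - 4*y - 33; no integer root y with |y| ≤ 4.
  x = 4: f_y(4, y) = 3*y**2 - 59; no integer root y with |y| ≤ 4.
Only singular point on the grid: (0, 3).
Classify: substitute x = 0 + u, y = 3 + v and expand: f = -2*u**3 - 2*u**2*v - u**2 + 2*u*v**2 + v**3 + v**2.
No constant or linear terms (consistent with a singular point). Quadratic part: -u**2 + v**2. Cubic part: -2*u**3 - 2*u**2*v + 2*u*v**2 + v**3.
The quadratic part v**2 - u**2 = (v − u)(v + u) splits into two distinct linear factors, so there are two distinct tangent lines y − 3 = ±(x − 0) — this is a node (ordinary double point).
Classification: node.


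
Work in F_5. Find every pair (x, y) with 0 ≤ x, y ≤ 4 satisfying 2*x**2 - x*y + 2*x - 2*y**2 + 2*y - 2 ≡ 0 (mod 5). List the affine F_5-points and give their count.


Affine F_5-points: {(2, 0)}; count = 1.

For each of the 25 pairs (x, y) ∈ F_5², evaluate f(x, y) mod 5. Record the zeros.
  x = 0: [0↦3, 1↦3, 2↦4, 3↦1, 4↦4]  zeros at y ∈ ∅
  x = 1: [0↦2, 1↦1, 2↦1, 3↦2, 4↦4]  zeros at y ∈ ∅
  x = 2: [0↦0, 1↦3, 2↦2, 3↦2, 4↦3]  zeros at y ∈ {0}
  x = 3: [0↦2, 1↦4, 2↦2, 3↦1, 4↦1]  zeros at y ∈ ∅
  x = 4: [0↦3, 1↦4, 2↦1, 3↦4, 4↦3]  zeros at y ∈ ∅
Collecting zeros: affine points = {(2, 0)}.
Total count |C(F_5)_aff| = 1.


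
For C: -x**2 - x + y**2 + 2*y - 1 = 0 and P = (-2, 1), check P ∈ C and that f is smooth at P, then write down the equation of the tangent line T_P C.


Tangent line at P: 3*x + 4*y + 2 = 0.

Step 1: f(-2, 1) = 0, so P lies on C.
Step 2: partial derivatives
  f_x(x, y) = -2*x - 1, f_y(x, y) = 2*y + 2.
  f_x(P) = 3, f_y(P) = 4 (gradient nonzero, so P is smooth).
Step 3: tangent line at P: 3·(x − -2) + 4·(y − 1) = 0.
Expanding: 3*x + 4*y + 2 = 0.


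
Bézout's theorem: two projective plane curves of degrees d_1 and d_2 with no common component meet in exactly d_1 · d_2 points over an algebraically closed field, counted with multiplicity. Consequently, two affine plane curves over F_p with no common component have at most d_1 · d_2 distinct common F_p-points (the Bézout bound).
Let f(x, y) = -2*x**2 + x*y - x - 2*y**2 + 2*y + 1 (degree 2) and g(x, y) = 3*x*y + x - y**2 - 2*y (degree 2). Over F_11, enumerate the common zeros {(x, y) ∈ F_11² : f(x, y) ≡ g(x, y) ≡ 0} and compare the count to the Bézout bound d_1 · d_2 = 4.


Common zeros: {(0, 9), (1, 4)}; count = 2; Bézout bound = 4.

deg(f) = 2, deg(g) = 2, so Bézout bound = 4.
Scan x ∈ F_11. For each x, list the y ∈ F_11 with f(x, y) ≡ 0 and those with g(x, y) ≡ 0 (mod 11); the common zeros in that column are the intersection.
  x = 0: f ≡ 0 at y ∈ {3, 9}; g ≡ 0 at y ∈ {0, 9}; common: {9}.
  x = 1: f ≡ 0 at y ∈ {3, 4}; g ≡ 0 at y ∈ {4, 8}; common: {4}.
  x = 2: f ≡ 0 at y ∈ ∅; g ≡ 0 at y ∈ ∅; common: ∅.
  x = 3: f ≡ 0 at y ∈ ∅; g ≡ 0 at y ∈ ∅; common: ∅.
  x = 4: f ≡ 0 at y ∈ {5, 9}; g ≡ 0 at y ∈ ∅; common: ∅.
  x = 5: f ≡ 0 at y ∈ ∅; g ≡ 0 at y ∈ ∅; common: ∅.
  x = 6: f ≡ 0 at y ∈ {0, 4}; g ≡ 0 at y ∈ {6, 10}; common: ∅.
  x = 7: f ≡ 0 at y ∈ ∅; g ≡ 0 at y ∈ {3, 5}; common: ∅.
  x = 8: f ≡ 0 at y ∈ ∅; g ≡ 0 at y ∈ ∅; common: ∅.
  x = 9: f ≡ 0 at y ∈ {5, 6}; g ≡ 0 at y ∈ {1, 2}; common: ∅.
  x = 10: f ≡ 0 at y ∈ {0, 6}; g ≡ 0 at y ∈ ∅; common: ∅.
Collecting: common zeros = {(0, 9), (1, 4)}, so the count is 2.
Comparison with the Bézout bound: 2 ≤ 4 = deg(f)·deg(g), as expected for curves with no common component (the affine F_11-count falls short of the bound because intersections may lie at infinity, over extension fields, or carry multiplicity).


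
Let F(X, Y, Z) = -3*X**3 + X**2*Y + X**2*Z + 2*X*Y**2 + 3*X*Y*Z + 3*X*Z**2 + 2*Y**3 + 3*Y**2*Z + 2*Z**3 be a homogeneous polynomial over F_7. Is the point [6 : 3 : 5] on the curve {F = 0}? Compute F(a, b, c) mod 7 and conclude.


F(6,3,5) ≡ 4 (mod 7); P is NOT on the curve.

Evaluate F(6, 3, 5) term-by-term (mod 7).
  -3*X**3 ↦ -3·216·1·1 = -648
  X**2*Y ↦ 1·36·3·1 = 108
  X**2*Z ↦ 1·36·1·5 = 180
  2*X*Y**2 ↦ 2·6·9·1 = 108
  3*X*Y*Z ↦ 3·6·3·5 = 270
  3*X*Z**2 ↦ 3·6·1·25 = 450
  2*Y**3 ↦ 2·1·27·1 = 54
  3*Y**2*Z ↦ 3·1·9·5 = 135
  2*Z**3 ↦ 2·1·1·125 = 250
Sum: F(6, 3, 5) = (-648) + (108) + (180) + (108) + (270) + (450) + (54) + (135) + (250) = 907.
Reducing mod 7: 907 ≡ 4 (mod 7).
Since F(a, b, c) ≡ 4 ≠ 0 (mod 7), P does NOT lie on the curve.


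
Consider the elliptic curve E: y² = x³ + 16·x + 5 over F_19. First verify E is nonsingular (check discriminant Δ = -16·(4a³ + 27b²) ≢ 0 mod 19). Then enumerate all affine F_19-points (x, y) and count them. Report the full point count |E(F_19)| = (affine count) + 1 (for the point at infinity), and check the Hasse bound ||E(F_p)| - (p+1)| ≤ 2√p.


Affine points = {(0, 9), (0, 10), (2, 8), (2, 11), (3, 2), (3, 17), (4, 0), (5, 1), (5, 18), (7, 2), (7, 17), (9, 2), (9, 17), (10, 5), (10, 14), (11, 7), (11, 12), (12, 5), (12, 14), (13, 4), (13, 15), (14, 3), (14, 16), (16, 5), (16, 14), (18, 8), (18, 11)}; affine count = 27; |E(F_19)| = 28.

Discriminant check: Δ ∝ 4a³ + 27b² = 4·16³ + 27·5² = 4·4096 + 27·25 ≡ 16 (mod 19). Nonzero ⇒ E is nonsingular.
For each x ∈ F_19, compute rhs = x³ + 16·x + 5 mod 19, then count y ∈ F_19 with y² ≡ rhs.
  x = 0: rhs = 5, matching y values: 9, 10 (2 points).
  x = 1: rhs = 3, matching y values: none (0 points).
  x = 2: rhs = 7, matching y values: 8, 11 (2 points).
  x = 3: rhs = 4, matching y values: 2, 17 (2 points).
  x = 4: rhs = 0, matching y values: 0 (1 points).
  x = 5: rhs = 1, matching y values: 1, 18 (2 points).
  x = 6: rhs = 13, matching y values: none (0 points).
  x = 7: rhs = 4, matching y values: 2, 17 (2 points).
  x = 8: rhs = 18, matching y values: none (0 points).
  x = 9: rhs = 4, matching y values: 2, 17 (2 points).
  x = 10: rhs = 6, matching y values: 5, 14 (2 points).
  x = 11: rhs = 11, matching y values: 7, 12 (2 points).
  x = 12: rhs = 6, matching y values: 5, 14 (2 points).
  x = 13: rhs = 16, matching y values: 4, 15 (2 points).
  x = 14: rhs = 9, matching y values: 3, 16 (2 points).
  x = 15: rhs = 10, matching y values: none (0 points).
  x = 16: rhs = 6, matching y values: 5, 14 (2 points).
  x = 17: rhs = 3, matching y values: none (0 points).
  x = 18: rhs = 7, matching y values: 8, 11 (2 points).
Total affine count: 27.
Full point count |E(F_19)| = 27 + 1 = 28.
Hasse bound: |28 − (19+1)| = |8| = 8 ≤ 2√19 ≈ 8.7178 ✓.


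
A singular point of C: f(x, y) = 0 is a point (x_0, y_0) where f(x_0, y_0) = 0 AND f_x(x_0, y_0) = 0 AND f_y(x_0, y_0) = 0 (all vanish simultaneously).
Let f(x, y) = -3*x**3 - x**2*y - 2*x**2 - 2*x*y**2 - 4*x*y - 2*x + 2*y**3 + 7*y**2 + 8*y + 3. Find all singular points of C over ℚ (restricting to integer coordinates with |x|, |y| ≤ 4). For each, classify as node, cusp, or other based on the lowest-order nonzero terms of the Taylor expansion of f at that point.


Singular points: {(0, -1)}; classification: node.

Compute partial derivatives:
  f_x = -9*x**2 - 2*x*y - 4*x - 2*y**2 - 4*y - 2.
  f_y = -x**2 - 4*x*y - 4*x + 6*y**2 + 14*y + 8.
Scan x_0 ∈ {−4, ..., 4}. For each x_0, f_y(x_0, y) is a polynomial in y; find its integer roots y ∈ {−4, ..., 4}, then test f_x and f at those candidates.
  x = -4: f_y(-4, y) = 6*y**2 + 30*y + 8; no integer root y with |y| ≤ 4.
  x = -3: f_y(-3, y) = 6*y**2 + 26*y + 11; no integer root y with |y| ≤ 4.
  x = -2: f_y(-2, y) = 6*y**2 + 22*y + 12; vanishes at y ∈ {-3}. (-2, -3): f_x = -48 ≠ 0.
  x = -1: f_y(-1, y) = 6*y**2 + 18*y + 11; no integer root y with |y| ≤ 4.
  x = 0: f_y(0, y) = 6*y**2 + 14*y + 8; vanishes at y ∈ {-1}. (0, -1): f_x = 0, f = 0 — SINGULAR.
  x = 1: f_y(1, y) = 6*y**2 + 10*y + 3; no integer root y with |y| ≤ 4.
  x = 2: f_y(2, y) = 6*y**2 + 6*y - 4; no integer root y with |y| ≤ 4.
  x = 3: f_y(3, y) = 6*y**2 + 2*y - 13; no integer root y with |y| ≤ 4.
  x = 4: f_y(4, y) = 6*y**2 - 2*y - 24; no integer root y with |y| ≤ 4.
Only singular point on the grid: (0, -1).
Classify: substitute x = 0 + u, y = -1 + v and expand: f = -3*u**3 - u**2*v - u**2 - 2*u*v**2 + 2*v**3 + v**2.
No constant or linear terms (consistent with a singular point). Quadratic part: -u**2 + v**2. Cubic part: -3*u**3 - u**2*v - 2*u*v**2 + 2*v**3.
The quadratic part v**2 - u**2 = (v − u)(v + u) splits into two distinct linear factors, so there are two distinct tangent lines y − -1 = ±(x − 0) — this is a node (ordinary double point).
Classification: node.


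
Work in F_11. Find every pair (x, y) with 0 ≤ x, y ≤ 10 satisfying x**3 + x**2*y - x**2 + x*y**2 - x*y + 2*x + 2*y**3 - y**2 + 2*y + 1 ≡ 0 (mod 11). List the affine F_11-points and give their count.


Affine F_11-points: {(0, 4), (2, 9), (3, 3), (4, 10), (5, 2), (6, 8), (7, 6), (10, 10)}; count = 8.

For each of the 121 pairs (x, y) ∈ F_11², evaluate f(x, y) mod 11. Record the zeros.
  x = 0: [0↦1, 1↦4, 2↦6, 3↦8, 4↦0, 5↦5, 6↦2, 7↦3, 8↦9, 9↦10, 10↦7]  zeros at y ∈ {4}
  x = 1: [0↦3, 1↦7, 2↦1, 3↦8, 4↦7, 5↦10, 6↦7, 7↦10, 8↦9, 9↦5, 10↦10]  zeros at y ∈ ∅
  x = 2: [0↦9, 1↦5, 2↦4, 3↦7, 4↦4, 5↦7, 6↦6, 7↦2, 8↦7, 9↦0, 10↦4]  zeros at y ∈ {9}
  x = 3: [0↦3, 1↦4, 2↦10, 3↦0, 4↦8, 5↦2, 6↦5, 7↦7, 8↦9, 9↦1, 10↦6]  zeros at y ∈ {3}
  x = 4: [0↦2, 1↦10, 2↦3, 3↦4, 4↦3, 5↦1, 6↦10, 7↦9, 8↦10, 9↦3, 10↦0]  zeros at y ∈ {10}
  x = 5: [0↦1, 1↦7, 2↦0, 3↦3, 4↦6, 5↦10, 6↦5, 7↦3, 8↦5, 9↦1, 10↦3]  zeros at y ∈ {2}
  x = 6: [0↦6, 1↦1, 2↦7, 3↦3, 4↦1, 5↦2, 6↦7, 7↦6, 8↦0, 9↦1, 10↦10]  zeros at y ∈ {8}
  x = 7: [0↦1, 1↦9, 2↦8, 3↦10, 4↦5, 5↦5, 6↦0, 7↦2, 8↦1, 9↦9, 10↦5]  zeros at y ∈ {6}
  x = 8: [0↦3, 1↦4, 2↦9, 3↦8, 4↦2, 5↦3, 6↦1, 7↦8, 8↦3, 9↦9, 10↦5]  zeros at y ∈ ∅
  x = 9: [0↦7, 1↦3, 2↦5, 3↦3, 4↦9, 5↦2, 6↦5, 7↦8, 8↦1, 9↦7, 10↦5]  zeros at y ∈ ∅
  x = 10: [0↦8, 1↦1, 2↦2, 3↦1, 4↦10, 5↦8, 6↦7, 7↦8, 8↦1, 9↦9, 10↦0]  zeros at y ∈ {10}
Collecting zeros: affine points = {(0, 4), (2, 9), (3, 3), (4, 10), (5, 2), (6, 8), (7, 6), (10, 10)}.
Total count |C(F_11)_aff| = 8.


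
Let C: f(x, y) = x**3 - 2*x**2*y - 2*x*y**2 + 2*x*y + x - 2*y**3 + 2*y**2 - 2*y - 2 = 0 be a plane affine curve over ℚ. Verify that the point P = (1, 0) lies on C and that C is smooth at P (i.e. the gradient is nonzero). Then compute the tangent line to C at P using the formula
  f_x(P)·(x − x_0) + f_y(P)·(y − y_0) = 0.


Tangent line at P: 4*x - 2*y - 4 = 0.

Step 1: f(1, 0) = 0, so P lies on C.
Step 2: partial derivatives
  f_x(x, y) = 3*x**2 - 4*x*y - 2*y**2 + 2*y + 1, f_y(x, y) = -2*x**2 - 4*x*y + 2*x - 6*y**2 + 4*y - 2.
  f_x(P) = 4, f_y(P) = -2 (gradient nonzero, so P is smooth).
Step 3: tangent line at P: 4·(x − 1) + -2·(y − 0) = 0.
Expanding: 4*x - 2*y - 4 = 0.


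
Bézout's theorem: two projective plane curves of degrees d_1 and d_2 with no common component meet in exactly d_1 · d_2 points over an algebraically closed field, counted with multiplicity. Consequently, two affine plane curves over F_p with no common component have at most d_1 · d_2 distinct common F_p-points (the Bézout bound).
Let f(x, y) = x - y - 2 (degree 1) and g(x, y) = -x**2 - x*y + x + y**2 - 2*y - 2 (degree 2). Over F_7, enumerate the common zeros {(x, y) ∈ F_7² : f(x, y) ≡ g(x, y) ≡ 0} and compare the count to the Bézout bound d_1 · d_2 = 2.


Common zeros: ∅; count = 0; Bézout bound = 2.

deg(f) = 1, deg(g) = 2, so Bézout bound = 2.
Scan x ∈ F_7. For each x, list the y ∈ F_7 with f(x, y) ≡ 0 and those with g(x, y) ≡ 0 (mod 7); the common zeros in that column are the intersection.
  x = 0: f ≡ 0 at y ∈ {5}; g ≡ 0 at y ∈ ∅; common: ∅.
  x = 1: f ≡ 0 at y ∈ {6}; g ≡ 0 at y ∈ ∅; common: ∅.
  x = 2: f ≡ 0 at y ∈ {0}; g ≡ 0 at y ∈ {1, 3}; common: ∅.
  x = 3: f ≡ 0 at y ∈ {1}; g ≡ 0 at y ∈ {2, 3}; common: ∅.
  x = 4: f ≡ 0 at y ∈ {2}; g ≡ 0 at y ∈ {0, 6}; common: ∅.
  x = 5: f ≡ 0 at y ∈ {3}; g ≡ 0 at y ∈ {1, 6}; common: ∅.
  x = 6: f ≡ 0 at y ∈ {4}; g ≡ 0 at y ∈ ∅; common: ∅.
Collecting: common zeros = ∅, so the count is 0.
Comparison with the Bézout bound: 0 ≤ 2 = deg(f)·deg(g), as expected for curves with no common component (the affine F_7-count falls short of the bound because intersections may lie at infinity, over extension fields, or carry multiplicity).


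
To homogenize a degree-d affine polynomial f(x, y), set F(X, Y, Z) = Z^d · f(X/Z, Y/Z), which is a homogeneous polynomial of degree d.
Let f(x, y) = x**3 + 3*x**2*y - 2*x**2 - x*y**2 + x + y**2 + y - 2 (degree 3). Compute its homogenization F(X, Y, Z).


F(X, Y, Z) = X**3 + 3*X**2*Y - 2*X**2*Z - X*Y**2 + X*Z**2 + Y**2*Z + Y*Z**2 - 2*Z**3

deg(f) = 3.
Substitute x = X/Z, y = Y/Z into f, then multiply by Z^3.
  monomial 1·x^3·y^0 ↦ 1·X^3·Y^0·Z^0.
  monomial 3·x^2·y^1 ↦ 3·X^2·Y^1·Z^0.
  monomial -2·x^2·y^0 ↦ -2·X^2·Y^0·Z^1.
  monomial -1·x^1·y^2 ↦ -1·X^1·Y^2·Z^0.
  monomial 1·x^1·y^0 ↦ 1·X^1·Y^0·Z^2.
  monomial 1·x^0·y^2 ↦ 1·X^0·Y^2·Z^1.
  monomial 1·x^0·y^1 ↦ 1·X^0·Y^1·Z^2.
  monomial -2·x^0·y^0 ↦ -2·X^0·Y^0·Z^3.
Collecting: F(X, Y, Z) = X**3 + 3*X**2*Y - 2*X**2*Z - X*Y**2 + X*Z**2 + Y**2*Z + Y*Z**2 - 2*Z**3.


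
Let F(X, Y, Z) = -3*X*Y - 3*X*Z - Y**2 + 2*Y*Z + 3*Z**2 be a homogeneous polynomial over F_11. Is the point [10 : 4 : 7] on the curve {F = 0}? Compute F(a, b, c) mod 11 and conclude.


F(10,4,7) ≡ 0 (mod 11); P is on the curve.

Evaluate F(10, 4, 7) term-by-term (mod 11).
  -3*X*Y ↦ -3·10·4·1 = -120
  -3*X*Z ↦ -3·10·1·7 = -210
  -Y**2 ↦ -1·1·16·1 = -16
  2*Y*Z ↦ 2·1·4·7 = 56
  3*Z**2 ↦ 3·1·1·49 = 147
Sum: F(10, 4, 7) = (-120) + (-210) + (-16) + (56) + (147) = -143.
Reducing mod 11: -143 ≡ 0 (mod 11).
Since F(a, b, c) ≡ 0 (mod 11), P lies on the curve.


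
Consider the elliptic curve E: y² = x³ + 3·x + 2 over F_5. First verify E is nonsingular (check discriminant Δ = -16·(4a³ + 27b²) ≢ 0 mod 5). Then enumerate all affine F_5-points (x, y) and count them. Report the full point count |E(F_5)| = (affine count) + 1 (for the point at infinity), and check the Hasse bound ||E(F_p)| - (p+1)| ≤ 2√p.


Affine points = {(1, 1), (1, 4), (2, 1), (2, 4)}; affine count = 4; |E(F_5)| = 5.

Discriminant check: Δ ∝ 4a³ + 27b² = 4·3³ + 27·2² = 4·27 + 27·4 ≡ 1 (mod 5). Nonzero ⇒ E is nonsingular.
For each x ∈ F_5, compute rhs = x³ + 3·x + 2 mod 5, then count y ∈ F_5 with y² ≡ rhs.
  x = 0: rhs = 2, matching y values: none (0 points).
  x = 1: rhs = 1, matching y values: 1, 4 (2 points).
  x = 2: rhs = 1, matching y values: 1, 4 (2 points).
  x = 3: rhs = 3, matching y values: none (0 points).
  x = 4: rhs = 3, matching y values: none (0 points).
Total affine count: 4.
Full point count |E(F_5)| = 4 + 1 = 5.
Hasse bound: |5 − (5+1)| = |-1| = 1 ≤ 2√5 ≈ 4.4721 ✓.


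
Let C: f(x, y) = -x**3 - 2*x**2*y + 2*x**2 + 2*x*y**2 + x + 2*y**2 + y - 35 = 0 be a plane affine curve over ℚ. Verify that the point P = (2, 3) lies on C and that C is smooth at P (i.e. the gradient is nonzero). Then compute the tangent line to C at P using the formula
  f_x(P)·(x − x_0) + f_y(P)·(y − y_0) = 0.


Tangent line at P: -9*x + 29*y - 69 = 0.

Step 1: f(2, 3) = 0, so P lies on C.
Step 2: partial derivatives
  f_x(x, y) = -3*x**2 - 4*x*y + 4*x + 2*y**2 + 1, f_y(x, y) = -2*x**2 + 4*x*y + 4*y + 1.
  f_x(P) = -9, f_y(P) = 29 (gradient nonzero, so P is smooth).
Step 3: tangent line at P: -9·(x − 2) + 29·(y − 3) = 0.
Expanding: -9*x + 29*y - 69 = 0.


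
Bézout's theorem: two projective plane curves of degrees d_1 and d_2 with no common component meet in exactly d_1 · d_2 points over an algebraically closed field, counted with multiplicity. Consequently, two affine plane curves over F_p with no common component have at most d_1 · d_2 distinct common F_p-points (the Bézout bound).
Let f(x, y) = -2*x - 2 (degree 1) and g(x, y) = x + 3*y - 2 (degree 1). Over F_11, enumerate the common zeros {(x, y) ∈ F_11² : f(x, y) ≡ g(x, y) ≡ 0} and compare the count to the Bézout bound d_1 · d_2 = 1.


Common zeros: {(10, 1)}; count = 1; Bézout bound = 1.

deg(f) = 1, deg(g) = 1, so Bézout bound = 1.
Scan x ∈ F_11. For each x, list the y ∈ F_11 with f(x, y) ≡ 0 and those with g(x, y) ≡ 0 (mod 11); the common zeros in that column are the intersection.
  x = 0: f ≡ 0 at y ∈ ∅; g ≡ 0 at y ∈ {8}; common: ∅.
  x = 1: f ≡ 0 at y ∈ ∅; g ≡ 0 at y ∈ {4}; common: ∅.
  x = 2: f ≡ 0 at y ∈ ∅; g ≡ 0 at y ∈ {0}; common: ∅.
  x = 3: f ≡ 0 at y ∈ ∅; g ≡ 0 at y ∈ {7}; common: ∅.
  x = 4: f ≡ 0 at y ∈ ∅; g ≡ 0 at y ∈ {3}; common: ∅.
  x = 5: f ≡ 0 at y ∈ ∅; g ≡ 0 at y ∈ {10}; common: ∅.
  x = 6: f ≡ 0 at y ∈ ∅; g ≡ 0 at y ∈ {6}; common: ∅.
  x = 7: f ≡ 0 at y ∈ ∅; g ≡ 0 at y ∈ {2}; common: ∅.
  x = 8: f ≡ 0 at y ∈ ∅; g ≡ 0 at y ∈ {9}; common: ∅.
  x = 9: f ≡ 0 at y ∈ ∅; g ≡ 0 at y ∈ {5}; common: ∅.
  x = 10: f ≡ 0 at y ∈ {0, 1, 2, 3, 4, 5, 6, 7, 8, 9, 10}; g ≡ 0 at y ∈ {1}; common: {1}.
Collecting: common zeros = {(10, 1)}, so the count is 1.
Comparison with the Bézout bound: 1 ≤ 1 = deg(f)·deg(g), as expected for curves with no common component (the bound is attained).


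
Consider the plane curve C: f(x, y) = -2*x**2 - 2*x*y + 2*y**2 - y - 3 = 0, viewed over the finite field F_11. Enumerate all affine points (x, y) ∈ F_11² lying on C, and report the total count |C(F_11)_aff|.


Affine F_11-points: {(0, 7), (0, 10), (1, 8), (1, 10), (2, 0), (2, 8), (4, 3), (4, 7), (9, 0), (9, 4)}; count = 10.

For each of the 121 pairs (x, y) ∈ F_11², evaluate f(x, y) mod 11. Record the zeros.
  x = 0: [0↦8, 1↦9, 2↦3, 3↦1, 4↦3, 5↦9, 6↦8, 7↦0, 8↦7, 9↦7, 10↦0]  zeros at y ∈ {7, 10}
  x = 1: [0↦6, 1↦5, 2↦8, 3↦4, 4↦4, 5↦8, 6↦5, 7↦6, 8↦0, 9↦9, 10↦0]  zeros at y ∈ {8, 10}
  x = 2: [0↦0, 1↦8, 2↦9, 3↦3, 4↦1, 5↦3, 6↦9, 7↦8, 8↦0, 9↦7, 10↦7]  zeros at y ∈ {0, 8}
  x = 3: [0↦1, 1↦7, 2↦6, 3↦9, 4↦5, 5↦5, 6↦9, 7↦6, 8↦7, 9↦1, 10↦10]  zeros at y ∈ ∅
  x = 4: [0↦9, 1↦2, 2↦10, 3↦0, 4↦5, 5↦3, 6↦5, 7↦0, 8↦10, 9↦2, 10↦9]  zeros at y ∈ {3, 7}
  x = 5: [0↦2, 1↦4, 2↦10, 3↦9, 4↦1, 5↦8, 6↦8, 7↦1, 8↦9, 9↦10, 10↦4]  zeros at y ∈ ∅
  x = 6: [0↦2, 1↦2, 2↦6, 3↦3, 4↦4, 5↦9, 6↦7, 7↦9, 8↦4, 9↦3, 10↦6]  zeros at y ∈ ∅
  x = 7: [0↦9, 1↦7, 2↦9, 3↦4, 4↦3, 5↦6, 6↦2, 7↦2, 8↦6, 9↦3, 10↦4]  zeros at y ∈ ∅
  x = 8: [0↦1, 1↦8, 2↦8, 3↦1, 4↦9, 5↦10, 6↦4, 7↦2, 8↦4, 9↦10, 10↦9]  zeros at y ∈ ∅
  x = 9: [0↦0, 1↦5, 2↦3, 3↦5, 4↦0, 5↦10, 6↦2, 7↦9, 8↦9, 9↦2, 10↦10]  zeros at y ∈ {0, 4}
  x = 10: [0↦6, 1↦9, 2↦5, 3↦5, 4↦9, 5↦6, 6↦7, 7↦1, 8↦10, 9↦1, 10↦7]  zeros at y ∈ ∅
Collecting zeros: affine points = {(0, 7), (0, 10), (1, 8), (1, 10), (2, 0), (2, 8), (4, 3), (4, 7), (9, 0), (9, 4)}.
Total count |C(F_11)_aff| = 10.


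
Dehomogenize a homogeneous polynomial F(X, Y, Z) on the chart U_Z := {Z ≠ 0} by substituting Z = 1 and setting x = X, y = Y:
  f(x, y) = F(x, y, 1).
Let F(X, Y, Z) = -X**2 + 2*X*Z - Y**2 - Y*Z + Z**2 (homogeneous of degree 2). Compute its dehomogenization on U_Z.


f(x, y) = -x**2 + 2*x - y**2 - y + 1

On U_Z we set Z = 1. Each monomial c·X^i·Y^j·Z^k in F becomes c·x^i·y^j·1^k = c·x^i·y^j.
Substituting Z = 1: F(X, Y, 1) = -x**2 + 2*x - y**2 - y + 1.
Note: deg(f) ≤ deg(F) = 2; strict inequality happens when F is divisible by Z (lost terms).


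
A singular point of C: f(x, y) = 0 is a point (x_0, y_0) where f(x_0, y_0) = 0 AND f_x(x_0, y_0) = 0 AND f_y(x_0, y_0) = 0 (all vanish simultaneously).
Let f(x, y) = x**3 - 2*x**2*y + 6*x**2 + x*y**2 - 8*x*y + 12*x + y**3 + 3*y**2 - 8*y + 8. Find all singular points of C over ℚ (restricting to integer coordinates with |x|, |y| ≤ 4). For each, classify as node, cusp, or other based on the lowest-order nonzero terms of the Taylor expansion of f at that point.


Singular points: {(-2, 0)}; classification: cusp.

Compute partial derivatives:
  f_x = 3*x**2 - 4*x*y + 12*x + y**2 - 8*y + 12.
  f_y = -2*x**2 + 2*x*y - 8*x + 3*y**2 + 6*y - 8.
Scan x_0 ∈ {−4, ..., 4}. For each x_0, f_y(x_0, y) is a polynomial in y; find its integer roots y ∈ {−4, ..., 4}, then test f_x and f at those candidates.
  x = -4: f_y(-4, y) = 3*y**2 - 2*y - 8; vanishes at y ∈ {2}. (-4, 2): f_x = 32 ≠ 0.
  x = -3: f_y(-3, y) = 3*y**2 - 2; no integer root y with |y| ≤ 4.
  x = -2: f_y(-2, y) = 3*y**2 + 2*y; vanishes at y ∈ {0}. (-2, 0): f_x = 0, f = 0 — SINGULAR.
  x = -1: f_y(-1, y) = 3*y**2 + 4*y - 2; no integer root y with |y| ≤ 4.
  x = 0: f_y(0, y) = 3*y**2 + 6*y - 8; no integer root y with |y| ≤ 4.
  x = 1: f_y(1, y) = 3*y**2 + 8*y - 18; no integer root y with |y| ≤ 4.
  x = 2: f_y(2, y) = 3*y**2 + 10*y - 32; vanishes at y ∈ {2}. (2, 2): f_x = 20 ≠ 0.
  x = 3: f_y(3, y) = 3*y**2 + 12*y - 50; no integer root y with |y| ≤ 4.
  x = 4: f_y(4, y) = 3*y**2 + 14*y - 72; no integer root y with |y| ≤ 4.
Only singular point on the grid: (-2, 0).
Classify: substitute x = -2 + u, y = 0 + v and expand: f = u**3 - 2*u**2*v + u*v**2 + v**3 + v**2.
No constant or linear terms (consistent with a singular point). Quadratic part: v**2. Cubic part: u**3 - 2*u**2*v + u*v**2 + v**3.
The quadratic part v**2 is a perfect square, so there is a single (double) tangent line v = 0, i.e. y = 0. Restricting the cubic part to that line (v = 0) leaves u**3 ≠ 0, so f is not divisible by v and the branch is v² ≈ -u**3 to lowest order — this is a cusp.
Classification: cusp.


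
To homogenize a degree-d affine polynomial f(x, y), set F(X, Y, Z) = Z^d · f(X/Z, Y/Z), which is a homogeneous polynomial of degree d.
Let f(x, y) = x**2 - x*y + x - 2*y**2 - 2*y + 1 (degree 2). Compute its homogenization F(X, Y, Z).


F(X, Y, Z) = X**2 - X*Y + X*Z - 2*Y**2 - 2*Y*Z + Z**2

deg(f) = 2.
Substitute x = X/Z, y = Y/Z into f, then multiply by Z^2.
  monomial 1·x^2·y^0 ↦ 1·X^2·Y^0·Z^0.
  monomial -1·x^1·y^1 ↦ -1·X^1·Y^1·Z^0.
  monomial 1·x^1·y^0 ↦ 1·X^1·Y^0·Z^1.
  monomial -2·x^0·y^2 ↦ -2·X^0·Y^2·Z^0.
  monomial -2·x^0·y^1 ↦ -2·X^0·Y^1·Z^1.
  monomial 1·x^0·y^0 ↦ 1·X^0·Y^0·Z^2.
Collecting: F(X, Y, Z) = X**2 - X*Y + X*Z - 2*Y**2 - 2*Y*Z + Z**2.


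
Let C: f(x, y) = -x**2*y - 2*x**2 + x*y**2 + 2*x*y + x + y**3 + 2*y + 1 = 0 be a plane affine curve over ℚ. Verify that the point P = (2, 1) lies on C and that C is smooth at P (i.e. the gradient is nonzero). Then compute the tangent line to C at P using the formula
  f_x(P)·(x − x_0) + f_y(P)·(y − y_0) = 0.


Tangent line at P: -8*x + 9*y + 7 = 0.

Step 1: f(2, 1) = 0, so P lies on C.
Step 2: partial derivatives
  f_x(x, y) = -2*x*y - 4*x + y**2 + 2*y + 1, f_y(x, y) = -x**2 + 2*x*y + 2*x + 3*y**2 + 2.
  f_x(P) = -8, f_y(P) = 9 (gradient nonzero, so P is smooth).
Step 3: tangent line at P: -8·(x − 2) + 9·(y − 1) = 0.
Expanding: -8*x + 9*y + 7 = 0.


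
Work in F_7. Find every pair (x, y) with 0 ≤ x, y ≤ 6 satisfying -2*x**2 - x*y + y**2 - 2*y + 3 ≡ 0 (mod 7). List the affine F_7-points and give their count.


Affine F_7-points: {(2, 5), (2, 6), (3, 2), (3, 3), (6, 3), (6, 5)}; count = 6.

For each of the 49 pairs (x, y) ∈ F_7², evaluate f(x, y) mod 7. Record the zeros.
  x = 0: [0↦3, 1↦2, 2↦3, 3↦6, 4↦4, 5↦4, 6↦6]  zeros at y ∈ ∅
  x = 1: [0↦1, 1↦6, 2↦6, 3↦1, 4↦5, 5↦4, 6↦5]  zeros at y ∈ ∅
  x = 2: [0↦2, 1↦6, 2↦5, 3↦6, 4↦2, 5↦0, 6↦0]  zeros at y ∈ {5, 6}
  x = 3: [0↦6, 1↦2, 2↦0, 3↦0, 4↦2, 5↦6, 6↦5]  zeros at y ∈ {2, 3}
  x = 4: [0↦6, 1↦1, 2↦5, 3↦4, 4↦5, 5↦1, 6↦6]  zeros at y ∈ ∅
  x = 5: [0↦2, 1↦3, 2↦6, 3↦4, 4↦4, 5↦6, 6↦3]  zeros at y ∈ ∅
  x = 6: [0↦1, 1↦1, 2↦3, 3↦0, 4↦6, 5↦0, 6↦3]  zeros at y ∈ {3, 5}
Collecting zeros: affine points = {(2, 5), (2, 6), (3, 2), (3, 3), (6, 3), (6, 5)}.
Total count |C(F_7)_aff| = 6.


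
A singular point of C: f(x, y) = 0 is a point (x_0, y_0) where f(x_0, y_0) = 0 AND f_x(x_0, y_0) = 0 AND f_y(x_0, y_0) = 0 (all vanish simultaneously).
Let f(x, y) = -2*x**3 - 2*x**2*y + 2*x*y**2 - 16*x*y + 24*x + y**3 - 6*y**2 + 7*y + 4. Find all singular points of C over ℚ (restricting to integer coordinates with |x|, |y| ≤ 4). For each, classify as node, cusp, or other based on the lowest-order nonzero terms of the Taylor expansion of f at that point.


Singular points: {(-1, 3)}; classification: cusp.

Compute partial derivatives:
  f_x = -6*x**2 - 4*x*y + 2*y**2 - 16*y + 24.
  f_y = -2*x**2 + 4*x*y - 16*x + 3*y**2 - 12*y + 7.
Scan x_0 ∈ {−4, ..., 4}. For each x_0, f_y(x_0, y) is a polynomial in y; find its integer roots y ∈ {−4, ..., 4}, then test f_x and f at those candidates.
  x = -4: f_y(-4, y) = 3*y**2 - 28*y + 39; no integer root y with |y| ≤ 4.
  x = -3: f_y(-3, y) = 3*y**2 - 24*y + 37; no integer root y with |y| ≤ 4.
  x = -2: f_y(-2, y) = 3*y**2 - 20*y + 31; no integer root y with |y| ≤ 4.
  x = -1: f_y(-1, y) = 3*y**2 - 16*y + 21; vanishes at y ∈ {3}. (-1, 3): f_x = 0, f = 0 — SINGULAR.
  x = 0: f_y(0, y) = 3*y**2 - 12*y + 7; no integer root y with |y| ≤ 4.
  x = 1: f_y(1, y) = 3*y**2 - 8*y - 11; vanishes at y ∈ {-1}. (1, -1): f_x = 40 ≠ 0.
  x = 2: f_y(2, y) = 3*y**2 - 4*y - 33; no integer root y with |y| ≤ 4.
  x = 3: f_y(3, y) = 3*y**2 - 59; no integer root y with |y| ≤ 4.
  x = 4: f_y(4, y) = 3*y**2 + 4*y - 89; no integer root y with |y| ≤ 4.
Only singular point on the grid: (-1, 3).
Classify: substitute x = -1 + u, y = 3 + v and expand: f = -2*u**3 - 2*u**2*v + 2*u*v**2 + v**3 + v**2.
No constant or linear terms (consistent with a singular point). Quadratic part: v**2. Cubic part: -2*u**3 - 2*u**2*v + 2*u*v**2 + v**3.
The quadratic part v**2 is a perfect square, so there is a single (double) tangent line v = 0, i.e. y = 3. Restricting the cubic part to that line (v = 0) leaves -2*u**3 ≠ 0, so f is not divisible by v and the branch is v² ≈ 2*u**3 to lowest order — this is a cusp.
Classification: cusp.


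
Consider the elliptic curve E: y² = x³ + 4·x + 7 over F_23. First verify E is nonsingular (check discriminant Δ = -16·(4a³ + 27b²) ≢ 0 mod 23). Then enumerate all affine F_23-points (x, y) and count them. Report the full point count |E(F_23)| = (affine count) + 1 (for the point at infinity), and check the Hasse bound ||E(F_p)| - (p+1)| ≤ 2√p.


Affine points = {(1, 9), (1, 14), (2, 0), (3, 0), (4, 8), (4, 15), (9, 6), (9, 17), (10, 9), (10, 14), (11, 5), (11, 18), (12, 9), (12, 14), (13, 5), (13, 18), (14, 1), (14, 22), (16, 2), (16, 21), (18, 0), (22, 5), (22, 18)}; affine count = 23; |E(F_23)| = 24.

Discriminant check: Δ ∝ 4a³ + 27b² = 4·4³ + 27·7² = 4·64 + 27·49 ≡ 15 (mod 23). Nonzero ⇒ E is nonsingular.
For each x ∈ F_23, compute rhs = x³ + 4·x + 7 mod 23, then count y ∈ F_23 with y² ≡ rhs.
  x = 0: rhs = 7, matching y values: none (0 points).
  x = 1: rhs = 12, matching y values: 9, 14 (2 points).
  x = 2: rhs = 0, matching y values: 0 (1 points).
  x = 3: rhs = 0, matching y values: 0 (1 points).
  x = 4: rhs = 18, matching y values: 8, 15 (2 points).
  x = 5: rhs = 14, matching y values: none (0 points).
  x = 6: rhs = 17, matching y values: none (0 points).
  x = 7: rhs = 10, matching y values: none (0 points).
  x = 8: rhs = 22, matching y values: none (0 points).
  x = 9: rhs = 13, matching y values: 6, 17 (2 points).
  x = 10: rhs = 12, matching y values: 9, 14 (2 points).
  x = 11: rhs = 2, matching y values: 5, 18 (2 points).
  x = 12: rhs = 12, matching y values: 9, 14 (2 points).
  x = 13: rhs = 2, matching y values: 5, 18 (2 points).
  x = 14: rhs = 1, matching y values: 1, 22 (2 points).
  x = 15: rhs = 15, matching y values: none (0 points).
  x = 16: rhs = 4, matching y values: 2, 21 (2 points).
  x = 17: rhs = 20, matching y values: none (0 points).
  x = 18: rhs = 0, matching y values: 0 (1 points).
  x = 19: rhs = 19, matching y values: none (0 points).
  x = 20: rhs = 14, matching y values: none (0 points).
  x = 21: rhs = 14, matching y values: none (0 points).
  x = 22: rhs = 2, matching y values: 5, 18 (2 points).
Total affine count: 23.
Full point count |E(F_23)| = 23 + 1 = 24.
Hasse bound: |24 − (23+1)| = |0| = 0 ≤ 2√23 ≈ 9.5917 ✓.


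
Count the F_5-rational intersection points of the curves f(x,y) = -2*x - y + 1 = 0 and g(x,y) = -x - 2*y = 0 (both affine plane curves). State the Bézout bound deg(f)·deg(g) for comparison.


Common zeros: {(4, 3)}; count = 1; Bézout bound = 1.

deg(f) = 1, deg(g) = 1, so Bézout bound = 1.
Scan x ∈ F_5. For each x, list the y ∈ F_5 with f(x, y) ≡ 0 and those with g(x, y) ≡ 0 (mod 5); the common zeros in that column are the intersection.
  x = 0: f ≡ 0 at y ∈ {1}; g ≡ 0 at y ∈ {0}; common: ∅.
  x = 1: f ≡ 0 at y ∈ {4}; g ≡ 0 at y ∈ {2}; common: ∅.
  x = 2: f ≡ 0 at y ∈ {2}; g ≡ 0 at y ∈ {4}; common: ∅.
  x = 3: f ≡ 0 at y ∈ {0}; g ≡ 0 at y ∈ {1}; common: ∅.
  x = 4: f ≡ 0 at y ∈ {3}; g ≡ 0 at y ∈ {3}; common: {3}.
Collecting: common zeros = {(4, 3)}, so the count is 1.
Comparison with the Bézout bound: 1 ≤ 1 = deg(f)·deg(g), as expected for curves with no common component (the bound is attained).


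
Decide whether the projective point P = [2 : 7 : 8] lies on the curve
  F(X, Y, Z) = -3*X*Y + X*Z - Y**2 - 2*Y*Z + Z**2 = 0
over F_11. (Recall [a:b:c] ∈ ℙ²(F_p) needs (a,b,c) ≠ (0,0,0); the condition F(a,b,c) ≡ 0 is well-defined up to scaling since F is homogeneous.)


F(2,7,8) ≡ 9 (mod 11); P is NOT on the curve.

Evaluate F(2, 7, 8) term-by-term (mod 11).
  -3*X*Y ↦ -3·2·7·1 = -42
  X*Z ↦ 1·2·1·8 = 16
  -Y**2 ↦ -1·1·49·1 = -49
  -2*Y*Z ↦ -2·1·7·8 = -112
  Z**2 ↦ 1·1·1·64 = 64
Sum: F(2, 7, 8) = (-42) + (16) + (-49) + (-112) + (64) = -123.
Reducing mod 11: -123 ≡ 9 (mod 11).
Since F(a, b, c) ≡ 9 ≠ 0 (mod 11), P does NOT lie on the curve.


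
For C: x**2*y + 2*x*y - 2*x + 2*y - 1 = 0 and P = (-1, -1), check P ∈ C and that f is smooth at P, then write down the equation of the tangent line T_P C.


Tangent line at P: -2*x + y - 1 = 0.

Step 1: f(-1, -1) = 0, so P lies on C.
Step 2: partial derivatives
  f_x(x, y) = 2*x*y + 2*y - 2, f_y(x, y) = x**2 + 2*x + 2.
  f_x(P) = -2, f_y(P) = 1 (gradient nonzero, so P is smooth).
Step 3: tangent line at P: -2·(x − -1) + 1·(y − -1) = 0.
Expanding: -2*x + y - 1 = 0.


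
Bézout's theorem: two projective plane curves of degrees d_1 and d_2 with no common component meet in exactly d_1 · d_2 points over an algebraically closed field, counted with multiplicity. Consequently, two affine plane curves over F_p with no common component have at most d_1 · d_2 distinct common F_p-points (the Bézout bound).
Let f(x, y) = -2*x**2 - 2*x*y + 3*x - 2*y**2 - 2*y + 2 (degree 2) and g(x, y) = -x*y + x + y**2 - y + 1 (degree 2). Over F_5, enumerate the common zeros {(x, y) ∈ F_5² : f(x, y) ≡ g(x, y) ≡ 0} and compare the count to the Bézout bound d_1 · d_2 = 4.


Common zeros: {(1, 4)}; count = 1; Bézout bound = 4.

deg(f) = 2, deg(g) = 2, so Bézout bound = 4.
Scan x ∈ F_5. For each x, list the y ∈ F_5 with f(x, y) ≡ 0 and those with g(x, y) ≡ 0 (mod 5); the common zeros in that column are the intersection.
  x = 0: f ≡ 0 at y ∈ {2}; g ≡ 0 at y ∈ ∅; common: ∅.
  x = 1: f ≡ 0 at y ∈ {4}; g ≡ 0 at y ∈ {3, 4}; common: {4}.
  x = 2: f ≡ 0 at y ∈ {0, 2}; g ≡ 0 at y ∈ ∅; common: ∅.
  x = 3: f ≡ 0 at y ∈ ∅; g ≡ 0 at y ∈ {2}; common: ∅.
  x = 4: f ≡ 0 at y ∈ {1, 4}; g ≡ 0 at y ∈ {0}; common: ∅.
Collecting: common zeros = {(1, 4)}, so the count is 1.
Comparison with the Bézout bound: 1 ≤ 4 = deg(f)·deg(g), as expected for curves with no common component (the affine F_5-count falls short of the bound because intersections may lie at infinity, over extension fields, or carry multiplicity).


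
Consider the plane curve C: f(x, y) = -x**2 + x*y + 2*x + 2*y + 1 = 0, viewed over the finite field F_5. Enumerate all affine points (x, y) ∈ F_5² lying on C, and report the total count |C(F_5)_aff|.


Affine F_5-points: {(0, 2), (1, 1), (2, 1), (4, 2)}; count = 4.

For each of the 25 pairs (x, y) ∈ F_5², evaluate f(x, y) mod 5. Record the zeros.
  x = 0: [0↦1, 1↦3, 2↦0, 3↦2, 4↦4]  zeros at y ∈ {2}
  x = 1: [0↦2, 1↦0, 2↦3, 3↦1, 4↦4]  zeros at y ∈ {1}
  x = 2: [0↦1, 1↦0, 2↦4, 3↦3, 4↦2]  zeros at y ∈ {1}
  x = 3: [0↦3, 1↦3, 2↦3, 3↦3, 4↦3]  zeros at y ∈ ∅
  x = 4: [0↦3, 1↦4, 2↦0, 3↦1, 4↦2]  zeros at y ∈ {2}
Collecting zeros: affine points = {(0, 2), (1, 1), (2, 1), (4, 2)}.
Total count |C(F_5)_aff| = 4.


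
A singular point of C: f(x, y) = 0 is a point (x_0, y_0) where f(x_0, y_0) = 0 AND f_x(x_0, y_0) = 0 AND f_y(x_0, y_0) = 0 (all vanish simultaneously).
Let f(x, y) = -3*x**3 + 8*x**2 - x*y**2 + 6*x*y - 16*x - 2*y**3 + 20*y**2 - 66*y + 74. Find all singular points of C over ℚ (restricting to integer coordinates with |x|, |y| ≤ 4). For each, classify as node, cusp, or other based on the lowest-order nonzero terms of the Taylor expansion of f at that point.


Singular points: {(1, 3)}; classification: node.

Compute partial derivatives:
  f_x = -9*x**2 + 16*x - y**2 + 6*y - 16.
  f_y = -2*x*y + 6*x - 6*y**2 + 40*y - 66.
Scan x_0 ∈ {−4, ..., 4}. For each x_0, f_y(x_0, y) is a polynomial in y; find its integer roots y ∈ {−4, ..., 4}, then test f_x and f at those candidates.
  x = -4: f_y(-4, y) = -6*y**2 + 48*y - 90; vanishes at y ∈ {3}. (-4, 3): f_x = -215 ≠ 0.
  x = -3: f_y(-3, y) = -6*y**2 + 46*y - 84; vanishes at y ∈ {3}. (-3, 3): f_x = -136 ≠ 0.
  x = -2: f_y(-2, y) = -6*y**2 + 44*y - 78; vanishes at y ∈ {3}. (-2, 3): f_x = -75 ≠ 0.
  x = -1: f_y(-1, y) = -6*y**2 + 42*y - 72; vanishes at y ∈ {3, 4}. (-1, 3): f_x = -32 ≠ 0; (-1, 4): f_x = -33 ≠ 0.
  x = 0: f_y(0, y) = -6*y**2 + 40*y - 66; vanishes at y ∈ {3}. (0, 3): f_x = -7 ≠ 0.
  x = 1: f_y(1, y) = -6*y**2 + 38*y - 60; vanishes at y ∈ {3}. (1, 3): f_x = 0, f = 0 — SINGULAR.
  x = 2: f_y(2, y) = -6*y**2 + 36*y - 54; vanishes at y ∈ {3}. (2, 3): f_x = -11 ≠ 0.
  x = 3: f_y(3, y) = -6*y**2 + 34*y - 48; vanishes at y ∈ {3}. (3, 3): f_x = -40 ≠ 0.
  x = 4: f_y(4, y) = -6*y**2 + 32*y - 42; vanishes at y ∈ {3}. (4, 3): f_x = -87 ≠ 0.
Only singular point on the grid: (1, 3).
Classify: substitute x = 1 + u, y = 3 + v and expand: f = -3*u**3 - u**2 - u*v**2 - 2*v**3 + v**2.
No constant or linear terms (consistent with a singular point). Quadratic part: -u**2 + v**2. Cubic part: -3*u**3 - u*v**2 - 2*v**3.
The quadratic part v**2 - u**2 = (v − u)(v + u) splits into two distinct linear factors, so there are two distinct tangent lines y − 3 = ±(x − 1) — this is a node (ordinary double point).
Classification: node.


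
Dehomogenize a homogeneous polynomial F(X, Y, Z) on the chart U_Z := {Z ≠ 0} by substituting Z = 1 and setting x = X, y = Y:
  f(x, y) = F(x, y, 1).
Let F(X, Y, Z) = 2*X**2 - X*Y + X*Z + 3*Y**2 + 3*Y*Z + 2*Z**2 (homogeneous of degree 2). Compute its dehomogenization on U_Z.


f(x, y) = 2*x**2 - x*y + x + 3*y**2 + 3*y + 2

On U_Z we set Z = 1. Each monomial c·X^i·Y^j·Z^k in F becomes c·x^i·y^j·1^k = c·x^i·y^j.
Substituting Z = 1: F(X, Y, 1) = 2*x**2 - x*y + x + 3*y**2 + 3*y + 2.
Note: deg(f) ≤ deg(F) = 2; strict inequality happens when F is divisible by Z (lost terms).


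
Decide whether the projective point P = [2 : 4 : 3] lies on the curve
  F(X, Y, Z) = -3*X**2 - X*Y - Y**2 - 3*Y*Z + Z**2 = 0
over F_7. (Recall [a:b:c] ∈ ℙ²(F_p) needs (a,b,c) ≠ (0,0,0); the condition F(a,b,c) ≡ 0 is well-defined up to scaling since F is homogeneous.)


F(2,4,3) ≡ 0 (mod 7); P is on the curve.

Evaluate F(2, 4, 3) term-by-term (mod 7).
  -3*X**2 ↦ -3·4·1·1 = -12
  -X*Y ↦ -1·2·4·1 = -8
  -Y**2 ↦ -1·1·16·1 = -16
  -3*Y*Z ↦ -3·1·4·3 = -36
  Z**2 ↦ 1·1·1·9 = 9
Sum: F(2, 4, 3) = (-12) + (-8) + (-16) + (-36) + (9) = -63.
Reducing mod 7: -63 ≡ 0 (mod 7).
Since F(a, b, c) ≡ 0 (mod 7), P lies on the curve.


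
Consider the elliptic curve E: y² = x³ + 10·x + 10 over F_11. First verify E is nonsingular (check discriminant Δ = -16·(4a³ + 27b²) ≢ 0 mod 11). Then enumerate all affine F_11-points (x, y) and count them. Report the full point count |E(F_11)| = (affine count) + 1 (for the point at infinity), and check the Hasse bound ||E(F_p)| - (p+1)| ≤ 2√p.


Affine points = {(2, 4), (2, 7), (3, 1), (3, 10), (4, 2), (4, 9), (5, 3), (5, 8), (6, 0), (7, 4), (7, 7), (9, 2), (9, 9)}; affine count = 13; |E(F_11)| = 14.

Discriminant check: Δ ∝ 4a³ + 27b² = 4·10³ + 27·10² = 4·1000 + 27·100 ≡ 1 (mod 11). Nonzero ⇒ E is nonsingular.
For each x ∈ F_11, compute rhs = x³ + 10·x + 10 mod 11, then count y ∈ F_11 with y² ≡ rhs.
  x = 0: rhs = 10, matching y values: none (0 points).
  x = 1: rhs = 10, matching y values: none (0 points).
  x = 2: rhs = 5, matching y values: 4, 7 (2 points).
  x = 3: rhs = 1, matching y values: 1, 10 (2 points).
  x = 4: rhs = 4, matching y values: 2, 9 (2 points).
  x = 5: rhs = 9, matching y values: 3, 8 (2 points).
  x = 6: rhs = 0, matching y values: 0 (1 points).
  x = 7: rhs = 5, matching y values: 4, 7 (2 points).
  x = 8: rhs = 8, matching y values: none (0 points).
  x = 9: rhs = 4, matching y values: 2, 9 (2 points).
  x = 10: rhs = 10, matching y values: none (0 points).
Total affine count: 13.
Full point count |E(F_11)| = 13 + 1 = 14.
Hasse bound: |14 − (11+1)| = |2| = 2 ≤ 2√11 ≈ 6.6332 ✓.


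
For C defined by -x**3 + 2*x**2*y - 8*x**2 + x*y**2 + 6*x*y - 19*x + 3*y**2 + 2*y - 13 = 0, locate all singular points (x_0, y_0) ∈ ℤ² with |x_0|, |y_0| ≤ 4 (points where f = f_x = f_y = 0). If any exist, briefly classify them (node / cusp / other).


Singular points: {(-2, 1)}; classification: cusp.

Compute partial derivatives:
  f_x = -3*x**2 + 4*x*y - 16*x + y**2 + 6*y - 19.
  f_y = 2*x**2 + 2*x*y + 6*x + 6*y + 2.
Scan x_0 ∈ {−4, ..., 4}. For each x_0, f_y(x_0, y) is a polynomial in y; find its integer roots y ∈ {−4, ..., 4}, then test f_x and f at those candidates.
  x = -4: f_y(-4, y) = 10 - 2*y; no integer root y with |y| ≤ 4.
  x = -3: f_y(-3, y) = 2; no integer root y with |y| ≤ 4.
  x = -2: f_y(-2, y) = 2*y - 2; vanishes at y ∈ {1}. (-2, 1): f_x = 0, f = 0 — SINGULAR.
  x = -1: f_y(-1, y) = 4*y - 2; no integer root y with |y| ≤ 4.
  x = 0: f_y(0, y) = 6*y + 2; no integer root y with |y| ≤ 4.
  x = 1: f_y(1, y) = 8*y + 10; no integer root y with |y| ≤ 4.
  x = 2: f_y(2, y) = 10*y + 22; no integer root y with |y| ≤ 4.
  x = 3: f_y(3, y) = 12*y + 38; no integer root y with |y| ≤ 4.
  x = 4: f_y(4, y) = 14*y + 58; no integer root y with |y| ≤ 4.
Only singular point on the grid: (-2, 1).
Classify: substitute x = -2 + u, y = 1 + v and expand: f = -u**3 + 2*u**2*v + u*v**2 + v**2.
No constant or linear terms (consistent with a singular point). Quadratic part: v**2. Cubic part: -u**3 + 2*u**2*v + u*v**2.
The quadratic part v**2 is a perfect square, so there is a single (double) tangent line v = 0, i.e. y = 1. Restricting the cubic part to that line (v = 0) leaves -u**3 ≠ 0, so f is not divisible by v and the branch is v² ≈ u**3 to lowest order — this is a cusp.
Classification: cusp.
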